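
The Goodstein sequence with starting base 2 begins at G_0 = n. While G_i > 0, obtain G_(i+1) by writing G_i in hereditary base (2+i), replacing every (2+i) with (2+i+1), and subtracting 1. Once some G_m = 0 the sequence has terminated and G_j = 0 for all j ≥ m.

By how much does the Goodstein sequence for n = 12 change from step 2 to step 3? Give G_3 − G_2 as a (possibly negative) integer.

14620

step 0: 12 = 2^(2 + 1) + 2^2; sub 3 for 2: 3^(3 + 1) + 3^3; = 108; G_1 = 108−1 = 107
step 1: 107 = 3^(3 + 1) + 2·3^2 + 2·3 + 2; sub 4 for 3: 4^(4 + 1) + 2·4^2 + 2·4 + 2; = 1066; G_2 = 1066−1 = 1065
step 2: 1065 = 4^(4 + 1) + 2·4^2 + 2·4 + 1; sub 5 for 4: 5^(5 + 1) + 2·5^2 + 2·5 + 1; = 15686; G_3 = 15686−1 = 15685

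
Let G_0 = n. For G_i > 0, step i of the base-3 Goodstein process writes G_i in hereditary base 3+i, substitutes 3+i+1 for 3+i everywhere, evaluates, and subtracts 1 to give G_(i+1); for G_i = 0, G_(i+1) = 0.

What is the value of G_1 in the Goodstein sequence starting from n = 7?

7 —HB3→ 2·3 + 1 —bump→ 2·4 + 1 = 9 —(−1)→ 8
8 —HB4→ 2·4 —bump→ 2·5 = 10 —(−1)→ 9

8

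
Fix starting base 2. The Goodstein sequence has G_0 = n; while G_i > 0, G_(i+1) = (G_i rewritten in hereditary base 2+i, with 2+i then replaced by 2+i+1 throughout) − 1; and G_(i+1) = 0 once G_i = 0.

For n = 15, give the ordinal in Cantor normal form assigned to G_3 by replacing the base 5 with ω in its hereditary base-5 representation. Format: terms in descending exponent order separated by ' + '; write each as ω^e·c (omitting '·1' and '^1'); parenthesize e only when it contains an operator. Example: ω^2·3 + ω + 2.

ω^(ω + 1) + ω^ω + 2

step 0: 15 = 2^(2 + 1) + 2^2 + 2 + 1; sub 3 for 2: 3^(3 + 1) + 3^3 + 3 + 1; = 112; G_1 = 112−1 = 111
step 1: 111 = 3^(3 + 1) + 3^3 + 3; sub 4 for 3: 4^(4 + 1) + 4^4 + 4; = 1284; G_2 = 1284−1 = 1283
step 2: 1283 = 4^(4 + 1) + 4^4 + 3; sub 5 for 4: 5^(5 + 1) + 5^5 + 3; = 18753; G_3 = 18753−1 = 18752
step 3: 18752 = 5^(5 + 1) + 5^5 + 2; sub 6 for 5: 6^(6 + 1) + 6^6 + 2; = 326594; G_4 = 326594−1 = 326593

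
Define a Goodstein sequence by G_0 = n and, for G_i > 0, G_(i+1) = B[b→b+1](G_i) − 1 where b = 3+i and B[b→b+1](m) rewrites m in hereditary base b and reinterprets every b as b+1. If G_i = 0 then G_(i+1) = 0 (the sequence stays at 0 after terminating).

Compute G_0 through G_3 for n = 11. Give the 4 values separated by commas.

[0] 11 ≡ 3^2 + 2 (base 3). Lift 4: 18. −1: 17.
[1] 17 ≡ 4^2 + 1 (base 4). Lift 5: 26. −1: 25.
[2] 25 ≡ 5^2 (base 5). Lift 6: 36. −1: 35.

11, 17, 25, 35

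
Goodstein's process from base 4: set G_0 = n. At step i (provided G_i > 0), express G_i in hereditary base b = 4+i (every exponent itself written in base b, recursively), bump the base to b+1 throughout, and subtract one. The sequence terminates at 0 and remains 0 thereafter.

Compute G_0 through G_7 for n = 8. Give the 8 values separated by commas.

8, 9, 9, 9, 9, 9, 9, 8

[0] 8 ≡ 2·4 (base 4). Lift 5: 10. −1: 9.
[1] 9 ≡ 5 + 4 (base 5). Lift 6: 10. −1: 9.
[2] 9 ≡ 6 + 3 (base 6). Lift 7: 10. −1: 9.
[3] 9 ≡ 7 + 2 (base 7). Lift 8: 10. −1: 9.
[4] 9 ≡ 8 + 1 (base 8). Lift 9: 10. −1: 9.
[5] 9 ≡ 9 (base 9). Lift 10: 10. −1: 9.
[6] 9 ≡ 9 (base 10). Lift 11: 9. −1: 8.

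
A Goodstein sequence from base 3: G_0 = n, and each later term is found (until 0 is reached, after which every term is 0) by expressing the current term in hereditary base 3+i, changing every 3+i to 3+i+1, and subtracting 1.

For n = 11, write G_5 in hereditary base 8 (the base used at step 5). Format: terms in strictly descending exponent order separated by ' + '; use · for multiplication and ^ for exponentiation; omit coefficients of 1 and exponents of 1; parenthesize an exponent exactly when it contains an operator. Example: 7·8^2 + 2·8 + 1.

5·8 + 3

i=0: 11 = 3^2 + 2 (b=3); 3→4: 4^2 + 2 = 18; 18−1 = 17
i=1: 17 = 4^2 + 1 (b=4); 4→5: 5^2 + 1 = 26; 26−1 = 25
i=2: 25 = 5^2 (b=5); 5→6: 6^2 = 36; 36−1 = 35
i=3: 35 = 5·6 + 5 (b=6); 6→7: 5·7 + 5 = 40; 40−1 = 39
i=4: 39 = 5·7 + 4 (b=7); 7→8: 5·8 + 4 = 44; 44−1 = 43
i=5: 43 = 5·8 + 3 (b=8); 8→9: 5·9 + 3 = 48; 48−1 = 47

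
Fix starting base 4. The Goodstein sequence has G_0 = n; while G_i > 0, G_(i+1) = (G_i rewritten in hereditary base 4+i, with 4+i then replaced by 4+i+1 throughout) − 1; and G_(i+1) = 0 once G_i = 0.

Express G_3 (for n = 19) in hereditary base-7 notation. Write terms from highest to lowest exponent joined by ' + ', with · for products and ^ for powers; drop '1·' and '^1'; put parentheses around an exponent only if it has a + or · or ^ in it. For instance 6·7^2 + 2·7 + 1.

G_0=19  [base 4] 4^2 + 3  →[4↦5]→  5^2 + 3 = 28  −1 ⇒ G_1=27
G_1=27  [base 5] 5^2 + 2  →[5↦6]→  6^2 + 2 = 38  −1 ⇒ G_2=37
G_2=37  [base 6] 6^2 + 1  →[6↦7]→  7^2 + 1 = 50  −1 ⇒ G_3=49
G_3=49  [base 7] 7^2  →[7↦8]→  8^2 = 64  −1 ⇒ G_4=63

7^2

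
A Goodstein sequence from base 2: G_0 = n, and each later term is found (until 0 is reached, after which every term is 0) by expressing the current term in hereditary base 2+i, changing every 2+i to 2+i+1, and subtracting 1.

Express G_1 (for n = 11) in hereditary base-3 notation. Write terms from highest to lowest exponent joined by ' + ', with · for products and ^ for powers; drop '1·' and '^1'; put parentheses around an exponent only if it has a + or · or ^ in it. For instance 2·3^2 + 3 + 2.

G_0=11  [base 2] 2^(2 + 1) + 2 + 1  →[2↦3]→  3^(3 + 1) + 3 + 1 = 85  −1 ⇒ G_1=84
G_1=84  [base 3] 3^(3 + 1) + 3  →[3↦4]→  4^(4 + 1) + 4 = 1028  −1 ⇒ G_2=1027

3^(3 + 1) + 3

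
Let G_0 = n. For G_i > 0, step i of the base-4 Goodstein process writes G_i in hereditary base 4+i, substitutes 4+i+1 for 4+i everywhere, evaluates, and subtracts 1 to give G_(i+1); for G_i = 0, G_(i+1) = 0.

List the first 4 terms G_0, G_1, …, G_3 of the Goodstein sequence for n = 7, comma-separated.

base 4: 7 = 4 + 3; at 5: 5 + 3 = 8; next = 7
base 5: 7 = 5 + 2; at 6: 6 + 2 = 8; next = 7
base 6: 7 = 6 + 1; at 7: 7 + 1 = 8; next = 7

7, 7, 7, 7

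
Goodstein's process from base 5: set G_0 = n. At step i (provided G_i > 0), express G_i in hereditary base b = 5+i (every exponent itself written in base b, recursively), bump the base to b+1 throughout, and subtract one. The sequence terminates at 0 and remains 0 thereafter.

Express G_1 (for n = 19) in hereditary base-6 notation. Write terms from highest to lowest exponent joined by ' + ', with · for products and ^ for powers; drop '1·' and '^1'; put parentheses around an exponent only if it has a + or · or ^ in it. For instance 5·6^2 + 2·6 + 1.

3·6 + 3

[0] 19 ≡ 3·5 + 4 (base 5). Lift 6: 22. −1: 21.
[1] 21 ≡ 3·6 + 3 (base 6). Lift 7: 24. −1: 23.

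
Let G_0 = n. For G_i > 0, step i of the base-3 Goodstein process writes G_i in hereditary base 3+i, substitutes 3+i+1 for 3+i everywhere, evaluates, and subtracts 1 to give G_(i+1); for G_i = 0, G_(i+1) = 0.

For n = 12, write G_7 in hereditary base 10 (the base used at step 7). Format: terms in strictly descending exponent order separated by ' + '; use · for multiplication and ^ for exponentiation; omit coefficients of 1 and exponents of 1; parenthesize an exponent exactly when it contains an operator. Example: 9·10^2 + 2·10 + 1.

7·10 + 5

12 —HB3→ 3^2 + 3 —bump→ 4^2 + 4 = 20 —(−1)→ 19
19 —HB4→ 4^2 + 3 —bump→ 5^2 + 3 = 28 —(−1)→ 27
27 —HB5→ 5^2 + 2 —bump→ 6^2 + 2 = 38 —(−1)→ 37
37 —HB6→ 6^2 + 1 —bump→ 7^2 + 1 = 50 —(−1)→ 49
49 —HB7→ 7^2 —bump→ 8^2 = 64 —(−1)→ 63
63 —HB8→ 7·8 + 7 —bump→ 7·9 + 7 = 70 —(−1)→ 69
69 —HB9→ 7·9 + 6 —bump→ 7·10 + 6 = 76 —(−1)→ 75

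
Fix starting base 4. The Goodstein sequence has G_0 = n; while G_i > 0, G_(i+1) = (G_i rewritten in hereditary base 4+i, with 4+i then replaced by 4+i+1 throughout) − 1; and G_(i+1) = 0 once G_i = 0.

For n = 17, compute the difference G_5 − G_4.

i=0: 17 = 4^2 + 1 (b=4); 4→5: 5^2 + 1 = 26; 26−1 = 25
i=1: 25 = 5^2 (b=5); 5→6: 6^2 = 36; 36−1 = 35
i=2: 35 = 5·6 + 5 (b=6); 6→7: 5·7 + 5 = 40; 40−1 = 39
i=3: 39 = 5·7 + 4 (b=7); 7→8: 5·8 + 4 = 44; 44−1 = 43
i=4: 43 = 5·8 + 3 (b=8); 8→9: 5·9 + 3 = 48; 48−1 = 47

4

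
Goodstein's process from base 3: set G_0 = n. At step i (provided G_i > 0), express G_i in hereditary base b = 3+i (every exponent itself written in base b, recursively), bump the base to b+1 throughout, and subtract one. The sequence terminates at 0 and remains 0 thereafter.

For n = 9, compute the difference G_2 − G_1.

base 3: 9 = 3^2; at 4: 4^2 = 16; next = 15
base 4: 15 = 3·4 + 3; at 5: 3·5 + 3 = 18; next = 17

2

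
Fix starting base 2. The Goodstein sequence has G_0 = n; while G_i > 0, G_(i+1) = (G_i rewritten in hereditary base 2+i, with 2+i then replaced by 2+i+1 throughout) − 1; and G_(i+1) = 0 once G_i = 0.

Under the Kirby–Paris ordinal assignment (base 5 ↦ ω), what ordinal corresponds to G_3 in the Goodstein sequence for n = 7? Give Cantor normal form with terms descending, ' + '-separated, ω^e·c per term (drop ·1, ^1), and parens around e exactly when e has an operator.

ω^ω + 2

G_0 = 7. HB_2(7) = 2^2 + 2 + 1. Bump = 31. G_1 = 30.
G_1 = 30. HB_3(30) = 3^3 + 3. Bump = 260. G_2 = 259.
G_2 = 259. HB_4(259) = 4^4 + 3. Bump = 3128. G_3 = 3127.
G_3 = 3127. HB_5(3127) = 5^5 + 2. Bump = 46658. G_4 = 46657.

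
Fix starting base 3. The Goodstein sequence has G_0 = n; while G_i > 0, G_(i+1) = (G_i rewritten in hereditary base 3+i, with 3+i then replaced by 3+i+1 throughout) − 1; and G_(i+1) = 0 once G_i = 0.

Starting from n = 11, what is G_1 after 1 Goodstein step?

17

11 —HB3→ 3^2 + 2 —bump→ 4^2 + 2 = 18 —(−1)→ 17
17 —HB4→ 4^2 + 1 —bump→ 5^2 + 1 = 26 —(−1)→ 25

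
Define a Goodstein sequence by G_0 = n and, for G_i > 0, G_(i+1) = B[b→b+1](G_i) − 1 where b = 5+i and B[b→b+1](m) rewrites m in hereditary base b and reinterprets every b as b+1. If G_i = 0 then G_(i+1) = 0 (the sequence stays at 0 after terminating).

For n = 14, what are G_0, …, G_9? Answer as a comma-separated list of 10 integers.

14, 15, 16, 17, 18, 19, 19, 19, 19, 19

(0) 14|_5 = 2·5 + 4 ↦ 2·6 + 4|_6 = 16 ⇒ 15
(1) 15|_6 = 2·6 + 3 ↦ 2·7 + 3|_7 = 17 ⇒ 16
(2) 16|_7 = 2·7 + 2 ↦ 2·8 + 2|_8 = 18 ⇒ 17
(3) 17|_8 = 2·8 + 1 ↦ 2·9 + 1|_9 = 19 ⇒ 18
(4) 18|_9 = 2·9 ↦ 2·10|_10 = 20 ⇒ 19
(5) 19|_10 = 10 + 9 ↦ 11 + 9|_11 = 20 ⇒ 19
(6) 19|_11 = 11 + 8 ↦ 12 + 8|_12 = 20 ⇒ 19
(7) 19|_12 = 12 + 7 ↦ 13 + 7|_13 = 20 ⇒ 19
(8) 19|_13 = 13 + 6 ↦ 14 + 6|_14 = 20 ⇒ 19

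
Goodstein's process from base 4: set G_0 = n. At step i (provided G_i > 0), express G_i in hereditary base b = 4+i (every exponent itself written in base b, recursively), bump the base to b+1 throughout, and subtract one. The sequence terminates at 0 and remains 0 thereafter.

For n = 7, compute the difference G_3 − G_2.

0

(0) 7|_4 = 4 + 3 ↦ 5 + 3|_5 = 8 ⇒ 7
(1) 7|_5 = 5 + 2 ↦ 6 + 2|_6 = 8 ⇒ 7
(2) 7|_6 = 6 + 1 ↦ 7 + 1|_7 = 8 ⇒ 7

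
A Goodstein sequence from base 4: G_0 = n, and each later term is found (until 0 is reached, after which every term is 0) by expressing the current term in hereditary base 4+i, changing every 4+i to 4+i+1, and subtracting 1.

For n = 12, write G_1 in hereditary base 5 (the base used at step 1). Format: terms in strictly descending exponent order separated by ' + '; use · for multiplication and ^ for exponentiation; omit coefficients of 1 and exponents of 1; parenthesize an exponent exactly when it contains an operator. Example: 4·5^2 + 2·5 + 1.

2·5 + 4

base 4: 12 = 3·4; at 5: 3·5 = 15; next = 14
base 5: 14 = 2·5 + 4; at 6: 2·6 + 4 = 16; next = 15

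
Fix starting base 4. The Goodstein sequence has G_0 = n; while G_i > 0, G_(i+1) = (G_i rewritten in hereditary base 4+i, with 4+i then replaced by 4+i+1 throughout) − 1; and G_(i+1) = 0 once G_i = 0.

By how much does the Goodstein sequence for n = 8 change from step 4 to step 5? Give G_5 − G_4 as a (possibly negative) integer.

0

step 0: 8 = 2·4; sub 5 for 4: 2·5; = 10; G_1 = 10−1 = 9
step 1: 9 = 5 + 4; sub 6 for 5: 6 + 4; = 10; G_2 = 10−1 = 9
step 2: 9 = 6 + 3; sub 7 for 6: 7 + 3; = 10; G_3 = 10−1 = 9
step 3: 9 = 7 + 2; sub 8 for 7: 8 + 2; = 10; G_4 = 10−1 = 9
step 4: 9 = 8 + 1; sub 9 for 8: 9 + 1; = 10; G_5 = 10−1 = 9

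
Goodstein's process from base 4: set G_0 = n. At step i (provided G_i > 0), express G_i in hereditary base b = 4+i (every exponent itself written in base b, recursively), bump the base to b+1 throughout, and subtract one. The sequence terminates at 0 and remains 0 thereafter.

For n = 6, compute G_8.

1

[0] 6 ≡ 4 + 2 (base 4). Lift 5: 7. −1: 6.
[1] 6 ≡ 5 + 1 (base 5). Lift 6: 7. −1: 6.
[2] 6 ≡ 6 (base 6). Lift 7: 7. −1: 6.
[3] 6 ≡ 6 (base 7). Lift 8: 6. −1: 5.
[4] 5 ≡ 5 (base 8). Lift 9: 5. −1: 4.
[5] 4 ≡ 4 (base 9). Lift 10: 4. −1: 3.
[6] 3 ≡ 3 (base 10). Lift 11: 3. −1: 2.
[7] 2 ≡ 2 (base 11). Lift 12: 2. −1: 1.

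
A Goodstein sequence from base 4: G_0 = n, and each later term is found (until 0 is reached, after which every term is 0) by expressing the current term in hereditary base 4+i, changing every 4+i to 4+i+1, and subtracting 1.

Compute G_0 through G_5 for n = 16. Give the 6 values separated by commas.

16, 24, 27, 30, 33, 36

i=0: 16 = 4^2 (b=4); 4→5: 5^2 = 25; 25−1 = 24
i=1: 24 = 4·5 + 4 (b=5); 5→6: 4·6 + 4 = 28; 28−1 = 27
i=2: 27 = 4·6 + 3 (b=6); 6→7: 4·7 + 3 = 31; 31−1 = 30
i=3: 30 = 4·7 + 2 (b=7); 7→8: 4·8 + 2 = 34; 34−1 = 33
i=4: 33 = 4·8 + 1 (b=8); 8→9: 4·9 + 1 = 37; 37−1 = 36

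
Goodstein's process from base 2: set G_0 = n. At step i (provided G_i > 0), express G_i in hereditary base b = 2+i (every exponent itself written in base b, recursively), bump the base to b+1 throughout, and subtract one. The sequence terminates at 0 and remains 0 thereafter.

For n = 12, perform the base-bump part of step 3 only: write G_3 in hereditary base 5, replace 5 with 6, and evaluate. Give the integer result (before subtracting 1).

280020

[0] 12 ≡ 2^(2 + 1) + 2^2 (base 2). Lift 3: 108. −1: 107.
[1] 107 ≡ 3^(3 + 1) + 2·3^2 + 2·3 + 2 (base 3). Lift 4: 1066. −1: 1065.
[2] 1065 ≡ 4^(4 + 1) + 2·4^2 + 2·4 + 1 (base 4). Lift 5: 15686. −1: 15685.
[3] 15685 ≡ 5^(5 + 1) + 2·5^2 + 2·5 (base 5). Lift 6: 280020. −1: 280019.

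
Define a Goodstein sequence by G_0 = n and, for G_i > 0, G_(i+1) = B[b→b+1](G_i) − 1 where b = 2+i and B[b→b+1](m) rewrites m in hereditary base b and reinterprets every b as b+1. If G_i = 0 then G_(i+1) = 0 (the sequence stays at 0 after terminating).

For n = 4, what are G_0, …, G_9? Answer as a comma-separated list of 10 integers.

4, 26, 41, 60, 83, 109, 139, 173, 211, 253

4 —HB2→ 2^2 —bump→ 3^3 = 27 —(−1)→ 26
26 —HB3→ 2·3^2 + 2·3 + 2 —bump→ 2·4^2 + 2·4 + 2 = 42 —(−1)→ 41
41 —HB4→ 2·4^2 + 2·4 + 1 —bump→ 2·5^2 + 2·5 + 1 = 61 —(−1)→ 60
60 —HB5→ 2·5^2 + 2·5 —bump→ 2·6^2 + 2·6 = 84 —(−1)→ 83
83 —HB6→ 2·6^2 + 6 + 5 —bump→ 2·7^2 + 7 + 5 = 110 —(−1)→ 109
109 —HB7→ 2·7^2 + 7 + 4 —bump→ 2·8^2 + 8 + 4 = 140 —(−1)→ 139
139 —HB8→ 2·8^2 + 8 + 3 —bump→ 2·9^2 + 9 + 3 = 174 —(−1)→ 173
173 —HB9→ 2·9^2 + 9 + 2 —bump→ 2·10^2 + 10 + 2 = 212 —(−1)→ 211
211 —HB10→ 2·10^2 + 10 + 1 —bump→ 2·11^2 + 11 + 1 = 254 —(−1)→ 253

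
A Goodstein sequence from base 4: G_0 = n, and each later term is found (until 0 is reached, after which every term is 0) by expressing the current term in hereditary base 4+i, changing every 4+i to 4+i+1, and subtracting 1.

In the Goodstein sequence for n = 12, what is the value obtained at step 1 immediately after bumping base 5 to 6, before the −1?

i=0: 12 = 3·4 (b=4); 4→5: 3·5 = 15; 15−1 = 14
i=1: 14 = 2·5 + 4 (b=5); 5→6: 2·6 + 4 = 16; 16−1 = 15

16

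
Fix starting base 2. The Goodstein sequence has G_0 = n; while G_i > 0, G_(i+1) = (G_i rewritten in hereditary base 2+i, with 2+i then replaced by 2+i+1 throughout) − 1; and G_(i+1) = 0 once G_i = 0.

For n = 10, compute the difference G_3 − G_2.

14600

10 —HB2→ 2^(2 + 1) + 2 —bump→ 3^(3 + 1) + 3 = 84 —(−1)→ 83
83 —HB3→ 3^(3 + 1) + 2 —bump→ 4^(4 + 1) + 2 = 1026 —(−1)→ 1025
1025 —HB4→ 4^(4 + 1) + 1 —bump→ 5^(5 + 1) + 1 = 15626 —(−1)→ 15625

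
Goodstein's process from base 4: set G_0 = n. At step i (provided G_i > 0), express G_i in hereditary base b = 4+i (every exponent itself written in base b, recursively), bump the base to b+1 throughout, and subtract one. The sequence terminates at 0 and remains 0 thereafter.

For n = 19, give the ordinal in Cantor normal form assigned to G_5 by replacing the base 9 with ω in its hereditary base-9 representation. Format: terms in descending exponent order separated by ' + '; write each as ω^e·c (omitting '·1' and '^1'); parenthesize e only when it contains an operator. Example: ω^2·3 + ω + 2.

ω·7 + 6

G_0=19  [base 4] 4^2 + 3  →[4↦5]→  5^2 + 3 = 28  −1 ⇒ G_1=27
G_1=27  [base 5] 5^2 + 2  →[5↦6]→  6^2 + 2 = 38  −1 ⇒ G_2=37
G_2=37  [base 6] 6^2 + 1  →[6↦7]→  7^2 + 1 = 50  −1 ⇒ G_3=49
G_3=49  [base 7] 7^2  →[7↦8]→  8^2 = 64  −1 ⇒ G_4=63
G_4=63  [base 8] 7·8 + 7  →[8↦9]→  7·9 + 7 = 70  −1 ⇒ G_5=69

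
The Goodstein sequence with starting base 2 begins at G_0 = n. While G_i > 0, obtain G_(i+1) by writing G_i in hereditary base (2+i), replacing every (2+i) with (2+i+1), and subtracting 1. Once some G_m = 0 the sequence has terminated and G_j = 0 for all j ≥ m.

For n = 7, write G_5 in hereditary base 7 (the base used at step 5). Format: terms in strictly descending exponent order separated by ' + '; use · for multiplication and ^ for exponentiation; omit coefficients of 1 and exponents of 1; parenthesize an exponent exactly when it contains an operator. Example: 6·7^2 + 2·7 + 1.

7^7

G_0 = 7. HB_2(7) = 2^2 + 2 + 1. Bump = 31. G_1 = 30.
G_1 = 30. HB_3(30) = 3^3 + 3. Bump = 260. G_2 = 259.
G_2 = 259. HB_4(259) = 4^4 + 3. Bump = 3128. G_3 = 3127.
G_3 = 3127. HB_5(3127) = 5^5 + 2. Bump = 46658. G_4 = 46657.
G_4 = 46657. HB_6(46657) = 6^6 + 1. Bump = 823544. G_5 = 823543.
G_5 = 823543. HB_7(823543) = 7^7. Bump = 16777216. G_6 = 16777215.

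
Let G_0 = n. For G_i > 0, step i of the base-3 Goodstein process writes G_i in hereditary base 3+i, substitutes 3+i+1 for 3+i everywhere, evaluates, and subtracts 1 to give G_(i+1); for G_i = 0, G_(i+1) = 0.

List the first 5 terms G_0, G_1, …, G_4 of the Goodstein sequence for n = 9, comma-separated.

9, 15, 17, 19, 21

G_0 = 9. HB_3(9) = 3^2. Bump = 16. G_1 = 15.
G_1 = 15. HB_4(15) = 3·4 + 3. Bump = 18. G_2 = 17.
G_2 = 17. HB_5(17) = 3·5 + 2. Bump = 20. G_3 = 19.
G_3 = 19. HB_6(19) = 3·6 + 1. Bump = 22. G_4 = 21.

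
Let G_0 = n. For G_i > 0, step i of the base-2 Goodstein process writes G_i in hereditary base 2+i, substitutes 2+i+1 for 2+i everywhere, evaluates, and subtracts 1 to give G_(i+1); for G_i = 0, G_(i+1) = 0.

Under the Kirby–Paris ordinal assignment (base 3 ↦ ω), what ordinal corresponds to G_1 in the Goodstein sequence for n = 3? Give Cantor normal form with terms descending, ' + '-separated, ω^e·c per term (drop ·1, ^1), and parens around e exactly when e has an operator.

3 —HB2→ 2 + 1 —bump→ 3 + 1 = 4 —(−1)→ 3
3 —HB3→ 3 —bump→ 4 = 4 —(−1)→ 3

ω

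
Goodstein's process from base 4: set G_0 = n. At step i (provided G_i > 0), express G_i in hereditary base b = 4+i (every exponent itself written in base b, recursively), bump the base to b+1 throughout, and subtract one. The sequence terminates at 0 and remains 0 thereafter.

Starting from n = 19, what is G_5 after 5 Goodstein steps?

69

step 0: 19 = 4^2 + 3; sub 5 for 4: 5^2 + 3; = 28; G_1 = 28−1 = 27
step 1: 27 = 5^2 + 2; sub 6 for 5: 6^2 + 2; = 38; G_2 = 38−1 = 37
step 2: 37 = 6^2 + 1; sub 7 for 6: 7^2 + 1; = 50; G_3 = 50−1 = 49
step 3: 49 = 7^2; sub 8 for 7: 8^2; = 64; G_4 = 64−1 = 63
step 4: 63 = 7·8 + 7; sub 9 for 8: 7·9 + 7; = 70; G_5 = 70−1 = 69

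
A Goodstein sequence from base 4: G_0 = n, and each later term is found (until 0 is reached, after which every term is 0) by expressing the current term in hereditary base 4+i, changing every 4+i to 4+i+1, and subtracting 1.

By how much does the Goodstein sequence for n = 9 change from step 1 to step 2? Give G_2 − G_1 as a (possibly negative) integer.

(0) 9|_4 = 2·4 + 1 ↦ 2·5 + 1|_5 = 11 ⇒ 10
(1) 10|_5 = 2·5 ↦ 2·6|_6 = 12 ⇒ 11

1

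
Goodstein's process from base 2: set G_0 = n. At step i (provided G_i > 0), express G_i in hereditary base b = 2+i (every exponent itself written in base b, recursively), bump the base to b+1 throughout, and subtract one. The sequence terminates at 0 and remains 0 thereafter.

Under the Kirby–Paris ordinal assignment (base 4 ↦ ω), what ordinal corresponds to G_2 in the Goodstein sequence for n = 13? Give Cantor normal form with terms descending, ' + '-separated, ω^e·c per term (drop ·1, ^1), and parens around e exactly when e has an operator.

ω^(ω + 1) + ω^3·3 + ω^2·3 + ω·3 + 3

i=0: 13 = 2^(2 + 1) + 2^2 + 1 (b=2); 2→3: 3^(3 + 1) + 3^3 + 1 = 109; 109−1 = 108
i=1: 108 = 3^(3 + 1) + 3^3 (b=3); 3→4: 4^(4 + 1) + 4^4 = 1280; 1280−1 = 1279
i=2: 1279 = 4^(4 + 1) + 3·4^3 + 3·4^2 + 3·4 + 3 (b=4); 4→5: 5^(5 + 1) + 3·5^3 + 3·5^2 + 3·5 + 3 = 16093; 16093−1 = 16092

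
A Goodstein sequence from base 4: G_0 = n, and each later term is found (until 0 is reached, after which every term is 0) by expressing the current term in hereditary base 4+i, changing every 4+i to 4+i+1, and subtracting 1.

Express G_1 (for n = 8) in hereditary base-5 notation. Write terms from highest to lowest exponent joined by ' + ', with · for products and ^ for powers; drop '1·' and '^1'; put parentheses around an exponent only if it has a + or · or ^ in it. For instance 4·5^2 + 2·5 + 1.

5 + 4

8 —HB4→ 2·4 —bump→ 2·5 = 10 —(−1)→ 9
9 —HB5→ 5 + 4 —bump→ 6 + 4 = 10 —(−1)→ 9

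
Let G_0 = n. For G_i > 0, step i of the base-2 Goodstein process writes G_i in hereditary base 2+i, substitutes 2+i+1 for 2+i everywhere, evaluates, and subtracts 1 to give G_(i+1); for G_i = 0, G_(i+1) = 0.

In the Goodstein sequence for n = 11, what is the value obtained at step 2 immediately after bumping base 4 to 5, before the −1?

G_0 = 11. HB_2(11) = 2^(2 + 1) + 2 + 1. Bump = 85. G_1 = 84.
G_1 = 84. HB_3(84) = 3^(3 + 1) + 3. Bump = 1028. G_2 = 1027.
G_2 = 1027. HB_4(1027) = 4^(4 + 1) + 3. Bump = 15628. G_3 = 15627.

15628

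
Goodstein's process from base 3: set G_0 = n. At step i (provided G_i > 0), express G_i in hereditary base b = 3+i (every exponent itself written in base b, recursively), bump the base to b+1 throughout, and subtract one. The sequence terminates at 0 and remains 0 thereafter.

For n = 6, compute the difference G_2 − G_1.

step 0: 6 = 2·3; sub 4 for 3: 2·4; = 8; G_1 = 8−1 = 7
step 1: 7 = 4 + 3; sub 5 for 4: 5 + 3; = 8; G_2 = 8−1 = 7

0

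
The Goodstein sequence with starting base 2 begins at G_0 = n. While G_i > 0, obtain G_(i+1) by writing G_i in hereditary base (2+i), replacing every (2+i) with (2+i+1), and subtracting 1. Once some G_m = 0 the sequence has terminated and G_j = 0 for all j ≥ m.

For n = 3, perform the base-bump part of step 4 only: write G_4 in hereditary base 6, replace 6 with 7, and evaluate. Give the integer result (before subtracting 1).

1

G_0 = 3. HB_2(3) = 2 + 1. Bump = 4. G_1 = 3.
G_1 = 3. HB_3(3) = 3. Bump = 4. G_2 = 3.
G_2 = 3. HB_4(3) = 3. Bump = 3. G_3 = 2.
G_3 = 2. HB_5(2) = 2. Bump = 2. G_4 = 1.
G_4 = 1. HB_6(1) = 1. Bump = 1. G_5 = 0.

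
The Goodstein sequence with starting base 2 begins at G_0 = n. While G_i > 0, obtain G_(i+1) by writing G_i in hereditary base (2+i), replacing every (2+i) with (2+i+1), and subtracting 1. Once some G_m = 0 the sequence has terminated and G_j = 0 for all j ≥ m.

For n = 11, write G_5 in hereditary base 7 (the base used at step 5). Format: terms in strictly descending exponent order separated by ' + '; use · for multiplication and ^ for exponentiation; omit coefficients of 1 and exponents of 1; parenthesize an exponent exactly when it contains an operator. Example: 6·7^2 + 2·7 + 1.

7^(7 + 1)

[0] 11 ≡ 2^(2 + 1) + 2 + 1 (base 2). Lift 3: 85. −1: 84.
[1] 84 ≡ 3^(3 + 1) + 3 (base 3). Lift 4: 1028. −1: 1027.
[2] 1027 ≡ 4^(4 + 1) + 3 (base 4). Lift 5: 15628. −1: 15627.
[3] 15627 ≡ 5^(5 + 1) + 2 (base 5). Lift 6: 279938. −1: 279937.
[4] 279937 ≡ 6^(6 + 1) + 1 (base 6). Lift 7: 5764802. −1: 5764801.
[5] 5764801 ≡ 7^(7 + 1) (base 7). Lift 8: 134217728. −1: 134217727.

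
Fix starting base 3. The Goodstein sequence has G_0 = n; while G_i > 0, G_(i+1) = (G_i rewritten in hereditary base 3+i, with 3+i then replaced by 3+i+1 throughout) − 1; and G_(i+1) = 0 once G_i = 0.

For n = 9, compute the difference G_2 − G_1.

2

9 —HB3→ 3^2 —bump→ 4^2 = 16 —(−1)→ 15
15 —HB4→ 3·4 + 3 —bump→ 3·5 + 3 = 18 —(−1)→ 17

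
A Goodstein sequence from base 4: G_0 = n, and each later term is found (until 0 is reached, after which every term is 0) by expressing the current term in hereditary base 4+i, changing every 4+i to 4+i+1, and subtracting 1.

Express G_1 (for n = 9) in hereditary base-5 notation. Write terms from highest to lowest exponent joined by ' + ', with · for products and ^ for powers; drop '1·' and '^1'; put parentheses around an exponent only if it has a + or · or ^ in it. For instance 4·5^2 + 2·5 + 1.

2·5

G_0 = 9. HB_4(9) = 2·4 + 1. Bump = 11. G_1 = 10.
G_1 = 10. HB_5(10) = 2·5. Bump = 12. G_2 = 11.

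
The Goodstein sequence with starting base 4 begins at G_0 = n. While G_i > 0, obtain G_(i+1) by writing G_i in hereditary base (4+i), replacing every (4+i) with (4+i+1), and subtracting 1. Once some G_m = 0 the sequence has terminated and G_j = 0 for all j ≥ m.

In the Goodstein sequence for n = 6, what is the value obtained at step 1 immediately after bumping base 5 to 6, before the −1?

7

base 4: 6 = 4 + 2; at 5: 5 + 2 = 7; next = 6
base 5: 6 = 5 + 1; at 6: 6 + 1 = 7; next = 6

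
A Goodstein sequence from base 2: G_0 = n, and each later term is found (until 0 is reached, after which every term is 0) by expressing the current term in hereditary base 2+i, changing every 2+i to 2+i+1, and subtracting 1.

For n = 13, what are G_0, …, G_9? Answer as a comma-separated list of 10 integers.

13, 108, 1279, 16092, 280711, 5765998, 134219479, 3486786855, 100000003325, 3138428381103

i=0: 13 = 2^(2 + 1) + 2^2 + 1 (b=2); 2→3: 3^(3 + 1) + 3^3 + 1 = 109; 109−1 = 108
i=1: 108 = 3^(3 + 1) + 3^3 (b=3); 3→4: 4^(4 + 1) + 4^4 = 1280; 1280−1 = 1279
i=2: 1279 = 4^(4 + 1) + 3·4^3 + 3·4^2 + 3·4 + 3 (b=4); 4→5: 5^(5 + 1) + 3·5^3 + 3·5^2 + 3·5 + 3 = 16093; 16093−1 = 16092
i=3: 16092 = 5^(5 + 1) + 3·5^3 + 3·5^2 + 3·5 + 2 (b=5); 5→6: 6^(6 + 1) + 3·6^3 + 3·6^2 + 3·6 + 2 = 280712; 280712−1 = 280711
i=4: 280711 = 6^(6 + 1) + 3·6^3 + 3·6^2 + 3·6 + 1 (b=6); 6→7: 7^(7 + 1) + 3·7^3 + 3·7^2 + 3·7 + 1 = 5765999; 5765999−1 = 5765998
i=5: 5765998 = 7^(7 + 1) + 3·7^3 + 3·7^2 + 3·7 (b=7); 7→8: 8^(8 + 1) + 3·8^3 + 3·8^2 + 3·8 = 134219480; 134219480−1 = 134219479
i=6: 134219479 = 8^(8 + 1) + 3·8^3 + 3·8^2 + 2·8 + 7 (b=8); 8→9: 9^(9 + 1) + 3·9^3 + 3·9^2 + 2·9 + 7 = 3486786856; 3486786856−1 = 3486786855
i=7: 3486786855 = 9^(9 + 1) + 3·9^3 + 3·9^2 + 2·9 + 6 (b=9); 9→10: 10^(10 + 1) + 3·10^3 + 3·10^2 + 2·10 + 6 = 100000003326; 100000003326−1 = 100000003325
i=8: 100000003325 = 10^(10 + 1) + 3·10^3 + 3·10^2 + 2·10 + 5 (b=10); 10→11: 11^(11 + 1) + 3·11^3 + 3·11^2 + 2·11 + 5 = 3138428381104; 3138428381104−1 = 3138428381103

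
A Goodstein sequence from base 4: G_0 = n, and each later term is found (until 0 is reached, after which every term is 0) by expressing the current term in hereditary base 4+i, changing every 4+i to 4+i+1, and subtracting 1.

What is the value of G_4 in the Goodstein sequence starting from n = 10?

base 4: 10 = 2·4 + 2; at 5: 2·5 + 2 = 12; next = 11
base 5: 11 = 2·5 + 1; at 6: 2·6 + 1 = 13; next = 12
base 6: 12 = 2·6; at 7: 2·7 = 14; next = 13
base 7: 13 = 7 + 6; at 8: 8 + 6 = 14; next = 13
base 8: 13 = 8 + 5; at 9: 9 + 5 = 14; next = 13

13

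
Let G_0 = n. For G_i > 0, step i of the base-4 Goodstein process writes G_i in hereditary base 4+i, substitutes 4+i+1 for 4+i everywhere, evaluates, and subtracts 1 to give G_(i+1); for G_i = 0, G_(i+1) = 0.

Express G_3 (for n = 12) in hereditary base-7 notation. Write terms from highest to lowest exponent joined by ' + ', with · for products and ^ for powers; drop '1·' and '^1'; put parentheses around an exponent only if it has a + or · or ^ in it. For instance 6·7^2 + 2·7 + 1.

2·7 + 2

G_0 = 12. HB_4(12) = 3·4. Bump = 15. G_1 = 14.
G_1 = 14. HB_5(14) = 2·5 + 4. Bump = 16. G_2 = 15.
G_2 = 15. HB_6(15) = 2·6 + 3. Bump = 17. G_3 = 16.
G_3 = 16. HB_7(16) = 2·7 + 2. Bump = 18. G_4 = 17.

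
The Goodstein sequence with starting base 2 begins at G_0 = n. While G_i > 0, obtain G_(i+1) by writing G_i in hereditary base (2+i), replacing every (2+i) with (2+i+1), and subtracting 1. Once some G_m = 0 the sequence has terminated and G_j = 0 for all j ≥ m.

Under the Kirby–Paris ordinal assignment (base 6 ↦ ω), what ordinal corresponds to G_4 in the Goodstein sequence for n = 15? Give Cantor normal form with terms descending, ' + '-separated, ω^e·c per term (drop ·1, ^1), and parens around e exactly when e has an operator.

ω^(ω + 1) + ω^ω + 1

base 2: 15 = 2^(2 + 1) + 2^2 + 2 + 1; at 3: 3^(3 + 1) + 3^3 + 3 + 1 = 112; next = 111
base 3: 111 = 3^(3 + 1) + 3^3 + 3; at 4: 4^(4 + 1) + 4^4 + 4 = 1284; next = 1283
base 4: 1283 = 4^(4 + 1) + 4^4 + 3; at 5: 5^(5 + 1) + 5^5 + 3 = 18753; next = 18752
base 5: 18752 = 5^(5 + 1) + 5^5 + 2; at 6: 6^(6 + 1) + 6^6 + 2 = 326594; next = 326593
base 6: 326593 = 6^(6 + 1) + 6^6 + 1; at 7: 7^(7 + 1) + 7^7 + 1 = 6588345; next = 6588344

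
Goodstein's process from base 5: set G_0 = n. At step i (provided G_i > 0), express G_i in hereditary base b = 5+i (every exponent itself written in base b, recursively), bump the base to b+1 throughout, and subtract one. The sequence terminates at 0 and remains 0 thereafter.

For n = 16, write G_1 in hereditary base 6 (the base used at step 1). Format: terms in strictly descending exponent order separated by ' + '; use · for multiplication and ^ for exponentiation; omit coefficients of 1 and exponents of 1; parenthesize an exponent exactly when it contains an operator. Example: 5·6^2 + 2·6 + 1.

3·6

i=0: 16 = 3·5 + 1 (b=5); 5→6: 3·6 + 1 = 19; 19−1 = 18
i=1: 18 = 3·6 (b=6); 6→7: 3·7 = 21; 21−1 = 20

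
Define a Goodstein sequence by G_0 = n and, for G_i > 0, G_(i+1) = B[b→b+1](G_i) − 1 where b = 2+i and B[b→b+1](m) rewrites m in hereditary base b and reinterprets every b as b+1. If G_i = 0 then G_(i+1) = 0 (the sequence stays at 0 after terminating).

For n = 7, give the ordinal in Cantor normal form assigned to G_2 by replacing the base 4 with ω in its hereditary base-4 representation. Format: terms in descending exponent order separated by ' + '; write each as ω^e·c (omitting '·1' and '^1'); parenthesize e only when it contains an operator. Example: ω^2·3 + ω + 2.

ω^ω + 3

i=0: 7 = 2^2 + 2 + 1 (b=2); 2→3: 3^3 + 3 + 1 = 31; 31−1 = 30
i=1: 30 = 3^3 + 3 (b=3); 3→4: 4^4 + 4 = 260; 260−1 = 259
i=2: 259 = 4^4 + 3 (b=4); 4→5: 5^5 + 3 = 3128; 3128−1 = 3127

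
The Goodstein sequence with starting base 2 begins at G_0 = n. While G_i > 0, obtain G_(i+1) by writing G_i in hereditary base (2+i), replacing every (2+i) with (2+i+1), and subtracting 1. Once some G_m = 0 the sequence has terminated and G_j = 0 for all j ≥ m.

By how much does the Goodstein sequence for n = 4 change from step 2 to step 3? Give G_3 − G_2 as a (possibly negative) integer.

step 0: 4 = 2^2; sub 3 for 2: 3^3; = 27; G_1 = 27−1 = 26
step 1: 26 = 2·3^2 + 2·3 + 2; sub 4 for 3: 2·4^2 + 2·4 + 2; = 42; G_2 = 42−1 = 41
step 2: 41 = 2·4^2 + 2·4 + 1; sub 5 for 4: 2·5^2 + 2·5 + 1; = 61; G_3 = 61−1 = 60

19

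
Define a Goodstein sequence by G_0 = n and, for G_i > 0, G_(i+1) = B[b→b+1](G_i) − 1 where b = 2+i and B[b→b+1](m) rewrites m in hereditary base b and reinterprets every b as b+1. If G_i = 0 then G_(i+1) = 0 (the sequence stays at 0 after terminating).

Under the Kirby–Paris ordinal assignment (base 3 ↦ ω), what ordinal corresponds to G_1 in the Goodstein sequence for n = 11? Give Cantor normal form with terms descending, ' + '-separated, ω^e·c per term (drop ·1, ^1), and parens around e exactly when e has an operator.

ω^(ω + 1) + ω

(0) 11|_2 = 2^(2 + 1) + 2 + 1 ↦ 3^(3 + 1) + 3 + 1|_3 = 85 ⇒ 84
(1) 84|_3 = 3^(3 + 1) + 3 ↦ 4^(4 + 1) + 4|_4 = 1028 ⇒ 1027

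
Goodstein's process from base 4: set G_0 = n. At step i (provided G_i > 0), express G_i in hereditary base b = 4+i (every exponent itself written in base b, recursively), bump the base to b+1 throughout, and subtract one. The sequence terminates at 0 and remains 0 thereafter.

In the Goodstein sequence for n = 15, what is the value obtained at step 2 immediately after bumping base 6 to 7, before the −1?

base 4: 15 = 3·4 + 3; at 5: 3·5 + 3 = 18; next = 17
base 5: 17 = 3·5 + 2; at 6: 3·6 + 2 = 20; next = 19

22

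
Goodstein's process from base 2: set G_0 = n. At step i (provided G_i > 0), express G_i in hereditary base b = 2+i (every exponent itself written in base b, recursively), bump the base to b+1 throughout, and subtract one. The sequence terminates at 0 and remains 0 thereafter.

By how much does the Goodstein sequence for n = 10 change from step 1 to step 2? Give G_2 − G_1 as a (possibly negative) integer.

942

G_0 = 10. HB_2(10) = 2^(2 + 1) + 2. Bump = 84. G_1 = 83.
G_1 = 83. HB_3(83) = 3^(3 + 1) + 2. Bump = 1026. G_2 = 1025.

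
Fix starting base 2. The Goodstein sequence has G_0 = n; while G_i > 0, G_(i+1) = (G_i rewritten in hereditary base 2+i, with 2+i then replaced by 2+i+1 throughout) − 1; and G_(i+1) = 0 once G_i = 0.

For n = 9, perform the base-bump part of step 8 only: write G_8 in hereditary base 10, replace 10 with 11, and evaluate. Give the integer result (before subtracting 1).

step 0: 9 = 2^(2 + 1) + 1; sub 3 for 2: 3^(3 + 1) + 1; = 82; G_1 = 82−1 = 81
step 1: 81 = 3^(3 + 1); sub 4 for 3: 4^(4 + 1); = 1024; G_2 = 1024−1 = 1023
step 2: 1023 = 3·4^4 + 3·4^3 + 3·4^2 + 3·4 + 3; sub 5 for 4: 3·5^5 + 3·5^3 + 3·5^2 + 3·5 + 3; = 9843; G_3 = 9843−1 = 9842
step 3: 9842 = 3·5^5 + 3·5^3 + 3·5^2 + 3·5 + 2; sub 6 for 5: 3·6^6 + 3·6^3 + 3·6^2 + 3·6 + 2; = 140744; G_4 = 140744−1 = 140743
step 4: 140743 = 3·6^6 + 3·6^3 + 3·6^2 + 3·6 + 1; sub 7 for 6: 3·7^7 + 3·7^3 + 3·7^2 + 3·7 + 1; = 2471827; G_5 = 2471827−1 = 2471826
step 5: 2471826 = 3·7^7 + 3·7^3 + 3·7^2 + 3·7; sub 8 for 7: 3·8^8 + 3·8^3 + 3·8^2 + 3·8; = 50333400; G_6 = 50333400−1 = 50333399
step 6: 50333399 = 3·8^8 + 3·8^3 + 3·8^2 + 2·8 + 7; sub 9 for 8: 3·9^9 + 3·9^3 + 3·9^2 + 2·9 + 7; = 1162263922; G_7 = 1162263922−1 = 1162263921
step 7: 1162263921 = 3·9^9 + 3·9^3 + 3·9^2 + 2·9 + 6; sub 10 for 9: 3·10^10 + 3·10^3 + 3·10^2 + 2·10 + 6; = 30000003326; G_8 = 30000003326−1 = 30000003325

855935016216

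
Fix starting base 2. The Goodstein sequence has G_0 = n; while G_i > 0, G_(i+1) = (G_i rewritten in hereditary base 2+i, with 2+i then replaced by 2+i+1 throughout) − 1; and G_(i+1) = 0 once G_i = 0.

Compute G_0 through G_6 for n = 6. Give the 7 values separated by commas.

6, 29, 257, 3125, 46655, 98039, 187243

(0) 6|_2 = 2^2 + 2 ↦ 3^3 + 3|_3 = 30 ⇒ 29
(1) 29|_3 = 3^3 + 2 ↦ 4^4 + 2|_4 = 258 ⇒ 257
(2) 257|_4 = 4^4 + 1 ↦ 5^5 + 1|_5 = 3126 ⇒ 3125
(3) 3125|_5 = 5^5 ↦ 6^6|_6 = 46656 ⇒ 46655
(4) 46655|_6 = 5·6^5 + 5·6^4 + 5·6^3 + 5·6^2 + 5·6 + 5 ↦ 5·7^5 + 5·7^4 + 5·7^3 + 5·7^2 + 5·7 + 5|_7 = 98040 ⇒ 98039
(5) 98039|_7 = 5·7^5 + 5·7^4 + 5·7^3 + 5·7^2 + 5·7 + 4 ↦ 5·8^5 + 5·8^4 + 5·8^3 + 5·8^2 + 5·8 + 4|_8 = 187244 ⇒ 187243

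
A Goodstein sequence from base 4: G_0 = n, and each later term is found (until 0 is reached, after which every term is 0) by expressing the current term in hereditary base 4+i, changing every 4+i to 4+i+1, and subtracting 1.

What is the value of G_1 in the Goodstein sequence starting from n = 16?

24

G_0=16  [base 4] 4^2  →[4↦5]→  5^2 = 25  −1 ⇒ G_1=24
G_1=24  [base 5] 4·5 + 4  →[5↦6]→  4·6 + 4 = 28  −1 ⇒ G_2=27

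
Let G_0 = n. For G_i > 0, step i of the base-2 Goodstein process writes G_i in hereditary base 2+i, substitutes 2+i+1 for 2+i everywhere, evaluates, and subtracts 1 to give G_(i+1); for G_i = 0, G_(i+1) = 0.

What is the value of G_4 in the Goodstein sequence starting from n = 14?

326591

i=0: 14 = 2^(2 + 1) + 2^2 + 2 (b=2); 2→3: 3^(3 + 1) + 3^3 + 3 = 111; 111−1 = 110
i=1: 110 = 3^(3 + 1) + 3^3 + 2 (b=3); 3→4: 4^(4 + 1) + 4^4 + 2 = 1282; 1282−1 = 1281
i=2: 1281 = 4^(4 + 1) + 4^4 + 1 (b=4); 4→5: 5^(5 + 1) + 5^5 + 1 = 18751; 18751−1 = 18750
i=3: 18750 = 5^(5 + 1) + 5^5 (b=5); 5→6: 6^(6 + 1) + 6^6 = 326592; 326592−1 = 326591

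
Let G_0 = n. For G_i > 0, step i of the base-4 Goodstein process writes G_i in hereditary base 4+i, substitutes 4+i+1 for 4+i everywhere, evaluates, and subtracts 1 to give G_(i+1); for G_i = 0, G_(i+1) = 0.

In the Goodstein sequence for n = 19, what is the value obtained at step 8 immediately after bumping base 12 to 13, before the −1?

(0) 19|_4 = 4^2 + 3 ↦ 5^2 + 3|_5 = 28 ⇒ 27
(1) 27|_5 = 5^2 + 2 ↦ 6^2 + 2|_6 = 38 ⇒ 37
(2) 37|_6 = 6^2 + 1 ↦ 7^2 + 1|_7 = 50 ⇒ 49
(3) 49|_7 = 7^2 ↦ 8^2|_8 = 64 ⇒ 63
(4) 63|_8 = 7·8 + 7 ↦ 7·9 + 7|_9 = 70 ⇒ 69
(5) 69|_9 = 7·9 + 6 ↦ 7·10 + 6|_10 = 76 ⇒ 75
(6) 75|_10 = 7·10 + 5 ↦ 7·11 + 5|_11 = 82 ⇒ 81
(7) 81|_11 = 7·11 + 4 ↦ 7·12 + 4|_12 = 88 ⇒ 87

94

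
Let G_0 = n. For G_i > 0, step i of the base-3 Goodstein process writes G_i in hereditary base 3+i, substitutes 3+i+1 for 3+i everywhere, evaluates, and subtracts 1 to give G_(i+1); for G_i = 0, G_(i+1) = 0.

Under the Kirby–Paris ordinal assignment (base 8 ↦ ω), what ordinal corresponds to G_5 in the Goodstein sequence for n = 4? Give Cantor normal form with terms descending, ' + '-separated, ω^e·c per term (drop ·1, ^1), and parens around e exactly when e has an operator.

1

(0) 4|_3 = 3 + 1 ↦ 4 + 1|_4 = 5 ⇒ 4
(1) 4|_4 = 4 ↦ 5|_5 = 5 ⇒ 4
(2) 4|_5 = 4 ↦ 4|_6 = 4 ⇒ 3
(3) 3|_6 = 3 ↦ 3|_7 = 3 ⇒ 2
(4) 2|_7 = 2 ↦ 2|_8 = 2 ⇒ 1
(5) 1|_8 = 1 ↦ 1|_9 = 1 ⇒ 0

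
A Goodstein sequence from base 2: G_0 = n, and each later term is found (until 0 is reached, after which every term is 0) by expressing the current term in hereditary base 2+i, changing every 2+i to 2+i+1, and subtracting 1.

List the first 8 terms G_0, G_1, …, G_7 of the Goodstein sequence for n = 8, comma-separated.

8 —HB2→ 2^(2 + 1) —bump→ 3^(3 + 1) = 81 —(−1)→ 80
80 —HB3→ 2·3^3 + 2·3^2 + 2·3 + 2 —bump→ 2·4^4 + 2·4^2 + 2·4 + 2 = 554 —(−1)→ 553
553 —HB4→ 2·4^4 + 2·4^2 + 2·4 + 1 —bump→ 2·5^5 + 2·5^2 + 2·5 + 1 = 6311 —(−1)→ 6310
6310 —HB5→ 2·5^5 + 2·5^2 + 2·5 —bump→ 2·6^6 + 2·6^2 + 2·6 = 93396 —(−1)→ 93395
93395 —HB6→ 2·6^6 + 2·6^2 + 6 + 5 —bump→ 2·7^7 + 2·7^2 + 7 + 5 = 1647196 —(−1)→ 1647195
1647195 —HB7→ 2·7^7 + 2·7^2 + 7 + 4 —bump→ 2·8^8 + 2·8^2 + 8 + 4 = 33554572 —(−1)→ 33554571
33554571 —HB8→ 2·8^8 + 2·8^2 + 8 + 3 —bump→ 2·9^9 + 2·9^2 + 9 + 3 = 774841152 —(−1)→ 774841151

8, 80, 553, 6310, 93395, 1647195, 33554571, 774841151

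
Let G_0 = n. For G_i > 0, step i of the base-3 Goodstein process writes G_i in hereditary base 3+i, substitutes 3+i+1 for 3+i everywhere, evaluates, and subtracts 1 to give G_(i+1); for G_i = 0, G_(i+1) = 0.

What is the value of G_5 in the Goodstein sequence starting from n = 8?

step 0: 8 = 2·3 + 2; sub 4 for 3: 2·4 + 2; = 10; G_1 = 10−1 = 9
step 1: 9 = 2·4 + 1; sub 5 for 4: 2·5 + 1; = 11; G_2 = 11−1 = 10
step 2: 10 = 2·5; sub 6 for 5: 2·6; = 12; G_3 = 12−1 = 11
step 3: 11 = 6 + 5; sub 7 for 6: 7 + 5; = 12; G_4 = 12−1 = 11
step 4: 11 = 7 + 4; sub 8 for 7: 8 + 4; = 12; G_5 = 12−1 = 11
step 5: 11 = 8 + 3; sub 9 for 8: 9 + 3; = 12; G_6 = 12−1 = 11

11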